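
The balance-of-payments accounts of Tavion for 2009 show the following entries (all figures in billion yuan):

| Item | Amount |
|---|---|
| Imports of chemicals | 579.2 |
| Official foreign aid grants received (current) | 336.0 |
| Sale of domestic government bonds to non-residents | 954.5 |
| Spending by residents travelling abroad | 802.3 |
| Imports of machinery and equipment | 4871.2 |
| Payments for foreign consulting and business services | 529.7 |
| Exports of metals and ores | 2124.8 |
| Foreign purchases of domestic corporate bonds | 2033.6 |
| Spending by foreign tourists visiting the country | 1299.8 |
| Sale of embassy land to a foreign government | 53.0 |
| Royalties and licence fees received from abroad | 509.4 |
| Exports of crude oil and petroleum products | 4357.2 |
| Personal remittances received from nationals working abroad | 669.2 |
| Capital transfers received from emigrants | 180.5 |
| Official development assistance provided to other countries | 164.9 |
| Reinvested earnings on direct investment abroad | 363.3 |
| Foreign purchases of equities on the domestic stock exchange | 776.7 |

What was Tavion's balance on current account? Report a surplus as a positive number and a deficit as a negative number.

Goods: -579.2 + 2124.8 + 4357.2 - 4871.2 = 1031.6
Services: -529.7 - 802.3 + 1299.8 + 509.4 = 477.2
Primary income: 363.3
Secondary income: -164.9 + 669.2 + 336.0 = 840.3
Current account = 1031.6 + 477.2 + 363.3 + 840.3 = 2712.4
(Excluded from the current account — financial account: sale of domestic government bonds to non-residents 954.5, foreign purchases of domestic corporate bonds 2033.6, foreign purchases of equities on the domestic stock exchange 776.7; capital account: sale of embassy land to a foreign government 53.0, capital transfers received from emigrants 180.5.)

2712.4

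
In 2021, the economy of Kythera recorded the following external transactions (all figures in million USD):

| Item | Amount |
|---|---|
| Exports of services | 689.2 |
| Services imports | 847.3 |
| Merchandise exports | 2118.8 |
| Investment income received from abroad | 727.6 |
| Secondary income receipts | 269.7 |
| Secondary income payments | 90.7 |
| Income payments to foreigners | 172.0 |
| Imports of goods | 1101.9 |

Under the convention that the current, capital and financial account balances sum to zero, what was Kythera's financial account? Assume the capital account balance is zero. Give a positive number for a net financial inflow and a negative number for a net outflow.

-1593.4

Goods balance = 2118.8 - 1101.9 = 1016.9
Services balance = 689.2 - 847.3 = -158.1
Trade balance (goods + services) = 1016.9 + (-158.1) = 858.8
Net primary income = 727.6 - 172.0 = 555.6
Net secondary income = 269.7 - 90.7 = 179.0
Current account = 858.8 + 555.6 + 179.0 = 1593.4
Financial account = -(1593.4) = -1593.4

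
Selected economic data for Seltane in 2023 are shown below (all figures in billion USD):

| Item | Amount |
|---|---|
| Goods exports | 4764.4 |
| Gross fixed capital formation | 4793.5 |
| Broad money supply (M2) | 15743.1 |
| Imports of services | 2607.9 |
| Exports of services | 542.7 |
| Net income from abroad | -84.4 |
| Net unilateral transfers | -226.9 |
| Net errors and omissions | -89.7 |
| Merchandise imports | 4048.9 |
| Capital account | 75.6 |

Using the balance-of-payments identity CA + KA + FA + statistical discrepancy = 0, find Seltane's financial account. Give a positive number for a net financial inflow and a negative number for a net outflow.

1675.1

Goods balance = 4764.4 - 4048.9 = 715.5
Services balance = 542.7 - 2607.9 = -2065.2
Trade balance (goods + services) = 715.5 + (-2065.2) = -1349.7
Net primary income = -84.4
Net secondary income = -226.9
Current account = -1349.7 + (-84.4) + (-226.9) = -1661.0
Financial account = -(-1661.0 + 75.6 + (-89.7)) = 1675.1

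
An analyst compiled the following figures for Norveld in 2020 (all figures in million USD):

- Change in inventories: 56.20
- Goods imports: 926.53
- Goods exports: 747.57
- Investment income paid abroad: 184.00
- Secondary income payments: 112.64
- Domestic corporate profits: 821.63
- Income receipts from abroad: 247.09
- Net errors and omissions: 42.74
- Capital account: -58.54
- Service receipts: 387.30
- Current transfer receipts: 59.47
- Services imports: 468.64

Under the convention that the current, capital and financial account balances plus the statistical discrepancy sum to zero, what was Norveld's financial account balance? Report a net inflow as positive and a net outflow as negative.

266.18

Goods balance = 747.57 - 926.53 = -178.96
Services balance = 387.30 - 468.64 = -81.34
Trade balance (goods + services) = -178.96 + (-81.34) = -260.30
Net primary income = 247.09 - 184.00 = 63.09
Net secondary income = 59.47 - 112.64 = -53.17
Current account = -260.30 + 63.09 + (-53.17) = -250.38
Financial account = -(-250.38 + (-58.54) + 42.74) = 266.18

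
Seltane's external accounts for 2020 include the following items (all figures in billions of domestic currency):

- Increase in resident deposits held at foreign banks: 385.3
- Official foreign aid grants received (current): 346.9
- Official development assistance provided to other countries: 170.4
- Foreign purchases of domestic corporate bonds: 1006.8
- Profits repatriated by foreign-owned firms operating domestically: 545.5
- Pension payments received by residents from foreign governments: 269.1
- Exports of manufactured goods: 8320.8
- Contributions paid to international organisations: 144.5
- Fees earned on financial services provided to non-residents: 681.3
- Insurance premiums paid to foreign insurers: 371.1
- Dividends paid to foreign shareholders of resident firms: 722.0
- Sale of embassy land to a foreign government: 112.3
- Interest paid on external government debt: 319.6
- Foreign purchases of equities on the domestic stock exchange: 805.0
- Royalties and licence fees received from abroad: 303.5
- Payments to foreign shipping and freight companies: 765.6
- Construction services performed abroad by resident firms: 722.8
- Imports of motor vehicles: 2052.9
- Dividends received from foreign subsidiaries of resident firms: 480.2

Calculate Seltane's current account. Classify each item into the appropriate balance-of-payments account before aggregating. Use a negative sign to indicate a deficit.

6033.0

Goods: 8320.8 - 2052.9 = 6267.9
Services: 303.5 + 681.3 - 371.1 + 722.8 - 765.6 = 570.9
Primary income: -545.5 + 480.2 - 722.0 - 319.6 = -1106.9
Secondary income: 269.1 - 144.5 + 346.9 - 170.4 = 301.1
Current account = 6267.9 + 570.9 + (-1106.9) + 301.1 = 6033.0
(Excluded from the current account — financial account: increase in resident deposits held at foreign banks 385.3, foreign purchases of domestic corporate bonds 1006.8, foreign purchases of equities on the domestic stock exchange 805.0; capital account: sale of embassy land to a foreign government 112.3.)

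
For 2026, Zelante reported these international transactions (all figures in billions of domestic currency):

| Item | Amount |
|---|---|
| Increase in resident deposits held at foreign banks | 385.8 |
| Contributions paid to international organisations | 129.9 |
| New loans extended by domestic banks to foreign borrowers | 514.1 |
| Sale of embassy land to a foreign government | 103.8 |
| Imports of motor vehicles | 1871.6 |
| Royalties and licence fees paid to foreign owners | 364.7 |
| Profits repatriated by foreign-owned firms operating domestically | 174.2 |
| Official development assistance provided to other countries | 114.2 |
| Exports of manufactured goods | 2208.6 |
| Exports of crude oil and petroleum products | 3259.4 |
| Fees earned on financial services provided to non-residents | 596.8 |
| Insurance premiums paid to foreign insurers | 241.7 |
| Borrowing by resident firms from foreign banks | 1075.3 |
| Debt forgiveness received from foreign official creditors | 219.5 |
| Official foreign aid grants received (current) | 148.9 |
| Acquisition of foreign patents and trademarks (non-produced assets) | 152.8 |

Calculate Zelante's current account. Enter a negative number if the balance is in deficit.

3317.4

Goods: -1871.6 + 2208.6 + 3259.4 = 3596.4
Services: -364.7 + 596.8 - 241.7 = -9.6
Primary income: -174.2
Secondary income: 148.9 - 129.9 - 114.2 = -95.2
Current account = 3596.4 + (-9.6) + (-174.2) + (-95.2) = 3317.4
(Excluded from the current account — financial account: increase in resident deposits held at foreign banks 385.8, new loans extended by domestic banks to foreign borrowers 514.1, borrowing by resident firms from foreign banks 1075.3; capital account: sale of embassy land to a foreign government 103.8, debt forgiveness received from foreign official creditors 219.5, acquisition of foreign patents and trademarks (non-produced assets) 152.8.)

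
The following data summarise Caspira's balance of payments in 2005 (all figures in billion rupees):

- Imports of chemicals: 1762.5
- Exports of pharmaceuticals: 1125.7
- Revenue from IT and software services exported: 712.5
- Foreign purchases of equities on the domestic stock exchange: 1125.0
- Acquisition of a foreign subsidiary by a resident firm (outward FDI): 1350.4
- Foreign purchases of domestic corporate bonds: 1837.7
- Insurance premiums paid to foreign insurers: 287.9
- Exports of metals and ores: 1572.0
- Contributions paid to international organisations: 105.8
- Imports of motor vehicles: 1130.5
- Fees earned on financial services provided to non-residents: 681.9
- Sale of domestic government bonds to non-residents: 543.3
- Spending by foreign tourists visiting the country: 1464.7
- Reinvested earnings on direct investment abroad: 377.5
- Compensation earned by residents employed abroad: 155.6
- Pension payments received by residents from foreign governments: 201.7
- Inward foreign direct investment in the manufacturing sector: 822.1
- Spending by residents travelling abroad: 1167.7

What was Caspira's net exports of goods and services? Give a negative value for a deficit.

1208.2

Goods: 1125.7 - 1130.5 - 1762.5 + 1572.0 = -195.3
Services: 681.9 - 1167.7 - 287.9 + 712.5 + 1464.7 = 1403.5
Trade balance = -195.3 + 1403.5 = 1208.2
(Excluded from the trade balance — financial account: foreign purchases of equities on the domestic stock exchange 1125.0, acquisition of a foreign subsidiary by a resident firm (outward FDI) 1350.4, foreign purchases of domestic corporate bonds 1837.7, sale of domestic government bonds to non-residents 543.3, inward foreign direct investment in the manufacturing sector 822.1; secondary income: contributions paid to international organisations 105.8, pension payments received by residents from foreign governments 201.7; primary income: reinvested earnings on direct investment abroad 377.5, compensation earned by residents employed abroad 155.6.)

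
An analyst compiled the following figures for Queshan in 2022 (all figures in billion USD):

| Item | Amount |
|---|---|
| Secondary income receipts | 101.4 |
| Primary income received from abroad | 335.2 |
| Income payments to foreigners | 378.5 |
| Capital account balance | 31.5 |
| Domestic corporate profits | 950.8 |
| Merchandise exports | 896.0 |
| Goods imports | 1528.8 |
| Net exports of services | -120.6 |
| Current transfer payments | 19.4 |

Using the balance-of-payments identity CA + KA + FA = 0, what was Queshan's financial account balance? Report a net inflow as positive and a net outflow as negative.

Goods balance = 896.0 - 1528.8 = -632.8
Services balance = -120.6
Trade balance (goods + services) = -632.8 + (-120.6) = -753.4
Net primary income = 335.2 - 378.5 = -43.3
Net secondary income = 101.4 - 19.4 = 82.0
Current account = -753.4 + (-43.3) + 82.0 = -714.7
Financial account = -(-714.7 + 31.5) = 683.2

683.2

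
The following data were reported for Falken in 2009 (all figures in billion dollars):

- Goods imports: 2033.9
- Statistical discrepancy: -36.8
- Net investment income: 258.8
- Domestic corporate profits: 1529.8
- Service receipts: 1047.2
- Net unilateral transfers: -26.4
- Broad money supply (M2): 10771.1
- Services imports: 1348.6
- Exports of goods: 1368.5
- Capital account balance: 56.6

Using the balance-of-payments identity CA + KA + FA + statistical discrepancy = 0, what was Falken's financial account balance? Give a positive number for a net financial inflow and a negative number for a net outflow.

Goods balance = 1368.5 - 2033.9 = -665.4
Services balance = 1047.2 - 1348.6 = -301.4
Trade balance (goods + services) = -665.4 + (-301.4) = -966.8
Net primary income = 258.8
Net secondary income = -26.4
Current account = -966.8 + 258.8 + (-26.4) = -734.4
Financial account = -(-734.4 + 56.6 + (-36.8)) = 714.6

714.6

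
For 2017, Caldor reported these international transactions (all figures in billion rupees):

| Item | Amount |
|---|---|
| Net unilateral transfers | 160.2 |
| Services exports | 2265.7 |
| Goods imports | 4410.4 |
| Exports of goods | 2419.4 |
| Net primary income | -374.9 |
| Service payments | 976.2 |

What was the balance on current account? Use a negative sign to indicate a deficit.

-916.2

Goods balance = 2419.4 - 4410.4 = -1991.0
Services balance = 2265.7 - 976.2 = 1289.5
Trade balance (goods + services) = -1991.0 + 1289.5 = -701.5
Net primary income = -374.9
Net secondary income = 160.2
Current account = -701.5 + (-374.9) + 160.2 = -916.2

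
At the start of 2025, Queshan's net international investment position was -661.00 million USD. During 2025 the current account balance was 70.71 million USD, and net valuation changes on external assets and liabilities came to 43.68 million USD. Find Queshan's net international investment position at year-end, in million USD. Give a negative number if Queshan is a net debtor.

-546.61

Change in NIIP = current account + net valuation change = 70.71 + 43.68 = 114.39
End-of-year NIIP = -661.00 + 114.39 = -546.61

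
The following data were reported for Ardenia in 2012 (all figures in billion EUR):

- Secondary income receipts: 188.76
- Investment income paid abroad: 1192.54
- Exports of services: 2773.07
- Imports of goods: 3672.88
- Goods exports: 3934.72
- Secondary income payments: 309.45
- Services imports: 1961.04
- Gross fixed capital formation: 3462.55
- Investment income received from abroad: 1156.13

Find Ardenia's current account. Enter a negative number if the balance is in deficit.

Goods balance = 3934.72 - 3672.88 = 261.84
Services balance = 2773.07 - 1961.04 = 812.03
Trade balance (goods + services) = 261.84 + 812.03 = 1073.87
Net primary income = 1156.13 - 1192.54 = -36.41
Net secondary income = 188.76 - 309.45 = -120.69
Current account = 1073.87 + (-36.41) + (-120.69) = 916.77

916.77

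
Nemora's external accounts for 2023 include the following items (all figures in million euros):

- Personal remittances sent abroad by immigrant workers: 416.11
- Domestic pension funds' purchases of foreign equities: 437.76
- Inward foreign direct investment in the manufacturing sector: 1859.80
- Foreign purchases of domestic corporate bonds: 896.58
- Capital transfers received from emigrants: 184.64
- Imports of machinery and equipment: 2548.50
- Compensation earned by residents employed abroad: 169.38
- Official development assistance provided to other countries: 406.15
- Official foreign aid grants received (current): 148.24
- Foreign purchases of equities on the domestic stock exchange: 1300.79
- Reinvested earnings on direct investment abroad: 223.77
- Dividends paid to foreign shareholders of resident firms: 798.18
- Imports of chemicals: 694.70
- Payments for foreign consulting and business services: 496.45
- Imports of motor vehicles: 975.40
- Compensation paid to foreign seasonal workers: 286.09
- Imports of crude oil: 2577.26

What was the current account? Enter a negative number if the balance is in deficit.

-8657.45

Goods: -2577.26 - 694.70 - 975.40 - 2548.50 = -6795.86
Services: -496.45
Primary income: 169.38 - 286.09 + 223.77 - 798.18 = -691.12
Secondary income: -406.15 - 416.11 + 148.24 = -674.02
Current account = (-6795.86) + (-496.45) + (-691.12) + (-674.02) = -8657.45
(Excluded from the current account — financial account: domestic pension funds' purchases of foreign equities 437.76, inward foreign direct investment in the manufacturing sector 1859.80, foreign purchases of domestic corporate bonds 896.58, foreign purchases of equities on the domestic stock exchange 1300.79; capital account: capital transfers received from emigrants 184.64.)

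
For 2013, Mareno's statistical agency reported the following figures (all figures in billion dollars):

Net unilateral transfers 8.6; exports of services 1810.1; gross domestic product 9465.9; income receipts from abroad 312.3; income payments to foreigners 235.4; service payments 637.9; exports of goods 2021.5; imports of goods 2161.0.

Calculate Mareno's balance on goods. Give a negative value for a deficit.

-139.5

Goods balance = 2021.5 - 2161.0 = -139.5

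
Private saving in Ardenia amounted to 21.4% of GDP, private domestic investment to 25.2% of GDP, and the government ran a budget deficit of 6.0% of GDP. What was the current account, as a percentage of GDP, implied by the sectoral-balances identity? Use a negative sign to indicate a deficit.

By the sectoral-balances identity, CA = (S_private - I) + (T - G).
Private balance = 21.4 - 25.2 = -3.8
Government balance (T - G) = -6.0
CA = -3.8 + (-6.0) = -9.8

-9.8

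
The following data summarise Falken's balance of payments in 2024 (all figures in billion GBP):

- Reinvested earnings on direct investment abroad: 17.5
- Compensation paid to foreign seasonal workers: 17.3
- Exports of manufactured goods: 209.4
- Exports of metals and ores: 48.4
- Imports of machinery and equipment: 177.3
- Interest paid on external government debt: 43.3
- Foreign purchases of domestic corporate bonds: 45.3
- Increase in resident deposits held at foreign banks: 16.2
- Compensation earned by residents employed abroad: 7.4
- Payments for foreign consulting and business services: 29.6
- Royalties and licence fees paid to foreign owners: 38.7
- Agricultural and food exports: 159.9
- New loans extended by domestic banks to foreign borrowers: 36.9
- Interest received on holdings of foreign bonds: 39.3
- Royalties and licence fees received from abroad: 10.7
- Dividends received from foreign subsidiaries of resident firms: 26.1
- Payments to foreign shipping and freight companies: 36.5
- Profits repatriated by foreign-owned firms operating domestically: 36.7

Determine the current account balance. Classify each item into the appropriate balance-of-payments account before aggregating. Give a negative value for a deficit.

Goods: 209.4 + 159.9 - 177.3 + 48.4 = 240.4
Services: 10.7 - 29.6 - 36.5 - 38.7 = -94.1
Primary income: 17.5 - 17.3 + 26.1 - 43.3 + 39.3 + 7.4 - 36.7 = -7.0
Current account = 240.4 + (-94.1) + (-7.0) = 139.3
(Excluded from the current account — financial account: foreign purchases of domestic corporate bonds 45.3, increase in resident deposits held at foreign banks 16.2, new loans extended by domestic banks to foreign borrowers 36.9.)

139.3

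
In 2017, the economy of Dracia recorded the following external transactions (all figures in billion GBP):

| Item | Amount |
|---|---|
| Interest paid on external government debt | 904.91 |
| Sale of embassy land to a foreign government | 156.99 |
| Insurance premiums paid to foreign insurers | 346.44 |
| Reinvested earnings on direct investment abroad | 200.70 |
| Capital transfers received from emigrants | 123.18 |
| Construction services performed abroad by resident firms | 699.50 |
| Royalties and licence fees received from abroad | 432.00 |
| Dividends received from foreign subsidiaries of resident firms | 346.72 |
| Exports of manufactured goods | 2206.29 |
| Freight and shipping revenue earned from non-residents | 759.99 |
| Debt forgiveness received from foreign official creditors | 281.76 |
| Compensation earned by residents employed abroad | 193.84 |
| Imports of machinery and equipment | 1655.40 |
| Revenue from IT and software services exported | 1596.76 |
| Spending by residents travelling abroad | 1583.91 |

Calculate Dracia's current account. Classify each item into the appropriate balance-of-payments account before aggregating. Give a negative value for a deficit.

Goods: -1655.40 + 2206.29 = 550.89
Services: 759.99 + 699.50 - 346.44 + 432.00 + 1596.76 - 1583.91 = 1557.90
Primary income: 200.70 + 193.84 + 346.72 - 904.91 = -163.65
Current account = 550.89 + 1557.90 + (-163.65) = 1945.14
(Excluded from the current account — capital account: sale of embassy land to a foreign government 156.99, capital transfers received from emigrants 123.18, debt forgiveness received from foreign official creditors 281.76.)

1945.14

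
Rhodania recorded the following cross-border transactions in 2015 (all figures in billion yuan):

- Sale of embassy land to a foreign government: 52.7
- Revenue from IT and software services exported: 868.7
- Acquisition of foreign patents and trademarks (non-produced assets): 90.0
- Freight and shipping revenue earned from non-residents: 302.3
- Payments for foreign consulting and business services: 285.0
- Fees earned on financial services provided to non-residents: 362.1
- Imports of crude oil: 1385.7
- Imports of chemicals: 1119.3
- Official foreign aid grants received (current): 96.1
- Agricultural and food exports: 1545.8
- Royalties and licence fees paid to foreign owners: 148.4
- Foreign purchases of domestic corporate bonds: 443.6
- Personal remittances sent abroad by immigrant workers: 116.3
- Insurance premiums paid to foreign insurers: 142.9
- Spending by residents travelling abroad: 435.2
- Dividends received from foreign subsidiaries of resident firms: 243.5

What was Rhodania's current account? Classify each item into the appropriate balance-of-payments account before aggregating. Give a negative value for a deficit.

-214.3

Goods: -1385.7 - 1119.3 + 1545.8 = -959.2
Services: 868.7 - 148.4 + 302.3 - 435.2 + 362.1 - 285.0 - 142.9 = 521.6
Primary income: 243.5
Secondary income: -116.3 + 96.1 = -20.2
Current account = (-959.2) + 521.6 + 243.5 + (-20.2) = -214.3
(Excluded from the current account — capital account: sale of embassy land to a foreign government 52.7, acquisition of foreign patents and trademarks (non-produced assets) 90.0; financial account: foreign purchases of domestic corporate bonds 443.6.)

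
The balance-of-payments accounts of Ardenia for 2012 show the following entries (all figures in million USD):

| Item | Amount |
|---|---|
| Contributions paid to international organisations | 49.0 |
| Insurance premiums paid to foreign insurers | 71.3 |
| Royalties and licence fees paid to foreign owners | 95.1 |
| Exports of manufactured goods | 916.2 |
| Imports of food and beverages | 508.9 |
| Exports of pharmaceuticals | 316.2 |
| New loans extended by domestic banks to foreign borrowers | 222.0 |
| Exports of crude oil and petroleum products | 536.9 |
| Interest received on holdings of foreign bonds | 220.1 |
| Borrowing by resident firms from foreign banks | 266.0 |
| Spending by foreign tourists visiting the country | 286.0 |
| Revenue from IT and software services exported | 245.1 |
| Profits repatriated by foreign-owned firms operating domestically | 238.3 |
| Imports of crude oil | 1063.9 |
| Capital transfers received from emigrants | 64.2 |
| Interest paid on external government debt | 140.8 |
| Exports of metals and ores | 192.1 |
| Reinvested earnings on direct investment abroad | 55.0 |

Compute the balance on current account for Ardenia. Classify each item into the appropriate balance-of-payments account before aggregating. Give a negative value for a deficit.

600.3

Goods: 916.2 + 192.1 + 536.9 + 316.2 - 508.9 - 1063.9 = 388.6
Services: 286.0 - 71.3 - 95.1 + 245.1 = 364.7
Primary income: -238.3 + 55.0 - 140.8 + 220.1 = -104.0
Secondary income: -49.0
Current account = 388.6 + 364.7 + (-104.0) + (-49.0) = 600.3
(Excluded from the current account — financial account: new loans extended by domestic banks to foreign borrowers 222.0, borrowing by resident firms from foreign banks 266.0; capital account: capital transfers received from emigrants 64.2.)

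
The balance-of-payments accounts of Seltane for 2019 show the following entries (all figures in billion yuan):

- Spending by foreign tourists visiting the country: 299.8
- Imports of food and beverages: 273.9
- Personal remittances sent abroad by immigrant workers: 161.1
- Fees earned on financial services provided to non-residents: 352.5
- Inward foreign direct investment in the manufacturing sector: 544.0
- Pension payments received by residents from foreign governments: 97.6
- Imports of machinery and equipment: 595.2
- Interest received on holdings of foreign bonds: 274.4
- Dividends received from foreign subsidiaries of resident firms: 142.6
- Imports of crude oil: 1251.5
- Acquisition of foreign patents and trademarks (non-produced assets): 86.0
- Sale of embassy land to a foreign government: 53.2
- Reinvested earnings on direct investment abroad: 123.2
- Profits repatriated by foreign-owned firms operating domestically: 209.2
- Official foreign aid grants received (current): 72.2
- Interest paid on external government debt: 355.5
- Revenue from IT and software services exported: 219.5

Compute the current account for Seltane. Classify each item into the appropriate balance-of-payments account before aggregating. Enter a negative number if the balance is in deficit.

Goods: -595.2 - 273.9 - 1251.5 = -2120.6
Services: 299.8 + 219.5 + 352.5 = 871.8
Primary income: -209.2 + 274.4 + 123.2 - 355.5 + 142.6 = -24.5
Secondary income: 97.6 + 72.2 - 161.1 = 8.7
Current account = (-2120.6) + 871.8 + (-24.5) + 8.7 = -1264.6
(Excluded from the current account — financial account: inward foreign direct investment in the manufacturing sector 544.0; capital account: acquisition of foreign patents and trademarks (non-produced assets) 86.0, sale of embassy land to a foreign government 53.2.)

-1264.6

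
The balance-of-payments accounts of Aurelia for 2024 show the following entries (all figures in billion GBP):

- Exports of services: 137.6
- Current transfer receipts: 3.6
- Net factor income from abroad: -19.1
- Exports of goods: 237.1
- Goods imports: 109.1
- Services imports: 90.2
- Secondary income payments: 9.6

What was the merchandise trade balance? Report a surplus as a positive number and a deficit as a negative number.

128.0

Goods balance = 237.1 - 109.1 = 128.0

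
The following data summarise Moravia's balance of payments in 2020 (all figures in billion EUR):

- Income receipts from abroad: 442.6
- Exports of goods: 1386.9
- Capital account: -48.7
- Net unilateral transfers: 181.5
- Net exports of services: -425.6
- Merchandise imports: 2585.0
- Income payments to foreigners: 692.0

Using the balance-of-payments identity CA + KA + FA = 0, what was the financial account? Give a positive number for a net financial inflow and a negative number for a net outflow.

Goods balance = 1386.9 - 2585.0 = -1198.1
Services balance = -425.6
Trade balance (goods + services) = -1198.1 + (-425.6) = -1623.7
Net primary income = 442.6 - 692.0 = -249.4
Net secondary income = 181.5
Current account = -1623.7 + (-249.4) + 181.5 = -1691.6
Financial account = -(-1691.6 + (-48.7)) = 1740.3

1740.3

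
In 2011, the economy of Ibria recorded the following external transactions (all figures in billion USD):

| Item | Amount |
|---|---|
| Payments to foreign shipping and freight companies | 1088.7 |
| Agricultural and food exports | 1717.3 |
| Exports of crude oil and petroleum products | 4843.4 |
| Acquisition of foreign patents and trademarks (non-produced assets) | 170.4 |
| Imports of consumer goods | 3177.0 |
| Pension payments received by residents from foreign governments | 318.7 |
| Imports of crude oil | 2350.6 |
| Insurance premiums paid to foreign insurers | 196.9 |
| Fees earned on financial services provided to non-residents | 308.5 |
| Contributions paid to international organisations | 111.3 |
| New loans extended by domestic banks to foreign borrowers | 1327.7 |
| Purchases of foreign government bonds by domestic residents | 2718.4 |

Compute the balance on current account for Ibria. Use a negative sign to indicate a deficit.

Goods: -3177.0 + 4843.4 - 2350.6 + 1717.3 = 1033.1
Services: -1088.7 + 308.5 - 196.9 = -977.1
Secondary income: 318.7 - 111.3 = 207.4
Current account = 1033.1 + (-977.1) + 207.4 = 263.4
(Excluded from the current account — capital account: acquisition of foreign patents and trademarks (non-produced assets) 170.4; financial account: new loans extended by domestic banks to foreign borrowers 1327.7, purchases of foreign government bonds by domestic residents 2718.4.)

263.4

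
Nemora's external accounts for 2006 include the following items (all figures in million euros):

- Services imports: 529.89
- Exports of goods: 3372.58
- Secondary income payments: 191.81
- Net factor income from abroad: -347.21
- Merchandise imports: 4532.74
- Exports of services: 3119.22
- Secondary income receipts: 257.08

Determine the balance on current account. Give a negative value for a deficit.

1147.23

Goods balance = 3372.58 - 4532.74 = -1160.16
Services balance = 3119.22 - 529.89 = 2589.33
Trade balance (goods + services) = -1160.16 + 2589.33 = 1429.17
Net primary income = -347.21
Net secondary income = 257.08 - 191.81 = 65.27
Current account = 1429.17 + (-347.21) + 65.27 = 1147.23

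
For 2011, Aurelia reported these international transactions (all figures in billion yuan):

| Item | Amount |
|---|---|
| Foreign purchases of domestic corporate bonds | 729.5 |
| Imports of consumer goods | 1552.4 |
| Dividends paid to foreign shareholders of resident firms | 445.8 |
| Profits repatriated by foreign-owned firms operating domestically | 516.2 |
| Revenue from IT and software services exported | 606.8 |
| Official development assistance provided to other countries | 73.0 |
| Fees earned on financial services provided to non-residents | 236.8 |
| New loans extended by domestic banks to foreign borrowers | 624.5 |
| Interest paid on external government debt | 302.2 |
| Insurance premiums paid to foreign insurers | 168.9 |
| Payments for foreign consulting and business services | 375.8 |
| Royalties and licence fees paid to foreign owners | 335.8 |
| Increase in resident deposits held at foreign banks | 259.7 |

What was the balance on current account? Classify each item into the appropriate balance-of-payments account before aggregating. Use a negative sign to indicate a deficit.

-2926.5

Goods: -1552.4
Services: 606.8 - 375.8 - 335.8 + 236.8 - 168.9 = -36.9
Primary income: -516.2 - 445.8 - 302.2 = -1264.2
Secondary income: -73.0
Current account = (-1552.4) + (-36.9) + (-1264.2) + (-73.0) = -2926.5
(Excluded from the current account — financial account: foreign purchases of domestic corporate bonds 729.5, new loans extended by domestic banks to foreign borrowers 624.5, increase in resident deposits held at foreign banks 259.7.)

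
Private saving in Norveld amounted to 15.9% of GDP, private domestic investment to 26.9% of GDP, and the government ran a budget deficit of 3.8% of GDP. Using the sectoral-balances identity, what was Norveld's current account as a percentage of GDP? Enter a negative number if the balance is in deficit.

-14.8

By the sectoral-balances identity, CA = (S_private - I) + (T - G).
Private balance = 15.9 - 26.9 = -11.0
Government balance (T - G) = -3.8
CA = -11.0 + (-3.8) = -14.8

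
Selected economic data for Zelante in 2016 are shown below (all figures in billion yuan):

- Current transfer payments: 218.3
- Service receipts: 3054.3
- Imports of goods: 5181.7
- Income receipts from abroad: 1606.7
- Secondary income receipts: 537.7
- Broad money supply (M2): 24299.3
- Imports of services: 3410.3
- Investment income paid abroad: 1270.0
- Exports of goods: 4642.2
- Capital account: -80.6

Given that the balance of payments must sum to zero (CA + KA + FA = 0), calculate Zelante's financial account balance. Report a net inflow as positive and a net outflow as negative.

320.0

Goods balance = 4642.2 - 5181.7 = -539.5
Services balance = 3054.3 - 3410.3 = -356.0
Trade balance (goods + services) = -539.5 + (-356.0) = -895.5
Net primary income = 1606.7 - 1270.0 = 336.7
Net secondary income = 537.7 - 218.3 = 319.4
Current account = -895.5 + 336.7 + 319.4 = -239.4
Financial account = -(-239.4 + (-80.6)) = 320.0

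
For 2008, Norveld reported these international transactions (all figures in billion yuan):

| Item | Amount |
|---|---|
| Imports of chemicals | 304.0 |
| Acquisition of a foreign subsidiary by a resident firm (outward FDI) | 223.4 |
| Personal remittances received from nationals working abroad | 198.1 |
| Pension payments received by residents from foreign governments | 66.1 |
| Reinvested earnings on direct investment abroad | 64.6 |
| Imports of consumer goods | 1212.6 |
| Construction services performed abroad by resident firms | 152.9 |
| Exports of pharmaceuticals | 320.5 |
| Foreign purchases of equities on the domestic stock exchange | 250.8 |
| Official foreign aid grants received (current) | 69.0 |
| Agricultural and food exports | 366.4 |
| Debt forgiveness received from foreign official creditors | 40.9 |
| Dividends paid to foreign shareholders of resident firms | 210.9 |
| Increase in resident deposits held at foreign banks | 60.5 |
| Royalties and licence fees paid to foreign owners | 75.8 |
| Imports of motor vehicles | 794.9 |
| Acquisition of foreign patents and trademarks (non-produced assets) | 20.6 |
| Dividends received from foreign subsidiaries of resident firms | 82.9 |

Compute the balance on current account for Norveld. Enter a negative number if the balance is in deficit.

-1277.7

Goods: -794.9 + 320.5 - 304.0 + 366.4 - 1212.6 = -1624.6
Services: 152.9 - 75.8 = 77.1
Primary income: 64.6 + 82.9 - 210.9 = -63.4
Secondary income: 69.0 + 198.1 + 66.1 = 333.2
Current account = (-1624.6) + 77.1 + (-63.4) + 333.2 = -1277.7
(Excluded from the current account — financial account: acquisition of a foreign subsidiary by a resident firm (outward FDI) 223.4, foreign purchases of equities on the domestic stock exchange 250.8, increase in resident deposits held at foreign banks 60.5; capital account: debt forgiveness received from foreign official creditors 40.9, acquisition of foreign patents and trademarks (non-produced assets) 20.6.)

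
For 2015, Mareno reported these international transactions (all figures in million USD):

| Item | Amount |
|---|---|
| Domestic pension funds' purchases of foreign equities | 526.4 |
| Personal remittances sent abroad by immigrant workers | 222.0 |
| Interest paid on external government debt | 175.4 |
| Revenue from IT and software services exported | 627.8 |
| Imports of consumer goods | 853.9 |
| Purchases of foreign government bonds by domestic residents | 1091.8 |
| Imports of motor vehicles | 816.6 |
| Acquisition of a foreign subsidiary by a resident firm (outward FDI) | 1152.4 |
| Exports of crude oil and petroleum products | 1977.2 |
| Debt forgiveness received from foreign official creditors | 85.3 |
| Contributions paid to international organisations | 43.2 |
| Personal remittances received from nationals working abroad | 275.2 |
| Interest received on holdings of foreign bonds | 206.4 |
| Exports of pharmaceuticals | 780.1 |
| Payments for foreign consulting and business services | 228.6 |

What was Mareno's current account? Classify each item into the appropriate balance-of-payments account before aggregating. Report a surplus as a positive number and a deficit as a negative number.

1527.0

Goods: -816.6 - 853.9 + 780.1 + 1977.2 = 1086.8
Services: 627.8 - 228.6 = 399.2
Primary income: -175.4 + 206.4 = 31.0
Secondary income: -43.2 + 275.2 - 222.0 = 10.0
Current account = 1086.8 + 399.2 + 31.0 + 10.0 = 1527.0
(Excluded from the current account — financial account: domestic pension funds' purchases of foreign equities 526.4, purchases of foreign government bonds by domestic residents 1091.8, acquisition of a foreign subsidiary by a resident firm (outward FDI) 1152.4; capital account: debt forgiveness received from foreign official creditors 85.3.)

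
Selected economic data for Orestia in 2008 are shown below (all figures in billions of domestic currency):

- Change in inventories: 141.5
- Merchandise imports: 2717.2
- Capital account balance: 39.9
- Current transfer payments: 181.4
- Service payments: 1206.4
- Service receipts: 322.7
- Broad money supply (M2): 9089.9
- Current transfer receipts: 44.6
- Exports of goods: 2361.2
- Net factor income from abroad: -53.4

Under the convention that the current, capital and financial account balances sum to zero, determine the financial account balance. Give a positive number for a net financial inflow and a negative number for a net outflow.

Goods balance = 2361.2 - 2717.2 = -356.0
Services balance = 322.7 - 1206.4 = -883.7
Trade balance (goods + services) = -356.0 + (-883.7) = -1239.7
Net primary income = -53.4
Net secondary income = 44.6 - 181.4 = -136.8
Current account = -1239.7 + (-53.4) + (-136.8) = -1429.9
Financial account = -(-1429.9 + 39.9) = 1390.0

1390.0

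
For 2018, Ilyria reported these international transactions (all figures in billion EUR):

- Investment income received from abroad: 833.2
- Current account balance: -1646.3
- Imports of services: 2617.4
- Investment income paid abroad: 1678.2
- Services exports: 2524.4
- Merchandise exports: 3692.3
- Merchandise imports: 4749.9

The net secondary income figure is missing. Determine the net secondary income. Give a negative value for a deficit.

Current account = goods balance + services balance + net primary income + net secondary income
Sum of the known components = -1995.6
Net secondary income = CA - (known components) = -1646.3 - (-1995.6) = 349.3

349.3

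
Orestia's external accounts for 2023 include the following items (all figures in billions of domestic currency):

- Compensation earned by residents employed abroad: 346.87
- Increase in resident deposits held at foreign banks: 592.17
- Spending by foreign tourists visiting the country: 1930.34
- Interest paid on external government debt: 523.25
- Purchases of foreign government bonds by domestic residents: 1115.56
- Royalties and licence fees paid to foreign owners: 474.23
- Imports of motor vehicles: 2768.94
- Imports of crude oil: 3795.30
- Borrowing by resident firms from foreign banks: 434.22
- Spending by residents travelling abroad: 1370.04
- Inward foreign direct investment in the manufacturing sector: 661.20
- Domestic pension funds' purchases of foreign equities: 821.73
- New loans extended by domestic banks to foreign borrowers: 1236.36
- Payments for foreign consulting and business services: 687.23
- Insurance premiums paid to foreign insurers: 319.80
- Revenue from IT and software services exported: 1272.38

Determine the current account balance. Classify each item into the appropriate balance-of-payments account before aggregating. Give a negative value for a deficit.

-6389.20

Goods: -2768.94 - 3795.30 = -6564.24
Services: -474.23 - 687.23 + 1930.34 - 1370.04 - 319.80 + 1272.38 = 351.42
Primary income: 346.87 - 523.25 = -176.38
Current account = (-6564.24) + 351.42 + (-176.38) = -6389.20
(Excluded from the current account — financial account: increase in resident deposits held at foreign banks 592.17, purchases of foreign government bonds by domestic residents 1115.56, borrowing by resident firms from foreign banks 434.22, inward foreign direct investment in the manufacturing sector 661.20, domestic pension funds' purchases of foreign equities 821.73, new loans extended by domestic banks to foreign borrowers 1236.36.)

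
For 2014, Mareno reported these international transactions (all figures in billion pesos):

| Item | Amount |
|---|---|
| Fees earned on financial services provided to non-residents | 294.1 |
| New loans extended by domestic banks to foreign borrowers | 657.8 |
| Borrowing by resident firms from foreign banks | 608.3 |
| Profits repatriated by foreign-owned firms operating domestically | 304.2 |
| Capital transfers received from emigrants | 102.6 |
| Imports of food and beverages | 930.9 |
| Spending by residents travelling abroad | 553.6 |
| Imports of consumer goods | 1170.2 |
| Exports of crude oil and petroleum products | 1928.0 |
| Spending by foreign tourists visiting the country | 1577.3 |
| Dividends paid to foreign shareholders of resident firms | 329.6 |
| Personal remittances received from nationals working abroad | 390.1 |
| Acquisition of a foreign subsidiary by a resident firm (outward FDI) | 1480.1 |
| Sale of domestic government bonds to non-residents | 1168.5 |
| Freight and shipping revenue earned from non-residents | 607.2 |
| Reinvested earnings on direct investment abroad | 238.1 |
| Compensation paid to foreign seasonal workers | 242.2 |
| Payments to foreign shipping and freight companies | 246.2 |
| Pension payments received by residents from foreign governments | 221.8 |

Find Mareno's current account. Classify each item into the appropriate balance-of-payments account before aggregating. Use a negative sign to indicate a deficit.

1479.7

Goods: 1928.0 - 1170.2 - 930.9 = -173.1
Services: 1577.3 + 607.2 - 246.2 - 553.6 + 294.1 = 1678.8
Primary income: -304.2 + 238.1 - 329.6 - 242.2 = -637.9
Secondary income: 390.1 + 221.8 = 611.9
Current account = (-173.1) + 1678.8 + (-637.9) + 611.9 = 1479.7
(Excluded from the current account — financial account: new loans extended by domestic banks to foreign borrowers 657.8, borrowing by resident firms from foreign banks 608.3, acquisition of a foreign subsidiary by a resident firm (outward FDI) 1480.1, sale of domestic government bonds to non-residents 1168.5; capital account: capital transfers received from emigrants 102.6.)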